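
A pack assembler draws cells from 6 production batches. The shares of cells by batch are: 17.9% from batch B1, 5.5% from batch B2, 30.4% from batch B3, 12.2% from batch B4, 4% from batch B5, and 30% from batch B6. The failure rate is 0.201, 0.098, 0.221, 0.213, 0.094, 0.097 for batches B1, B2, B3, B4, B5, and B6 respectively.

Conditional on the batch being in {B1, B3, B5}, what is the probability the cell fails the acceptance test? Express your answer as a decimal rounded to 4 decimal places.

Let S = {B1, B3, B5}.
P(S) = 0.179 + 0.304 + 0.04 = 0.523.
P(F ∩ S) = 0.201·0.179 + 0.221·0.304 + 0.094·0.04 = 0.035979 + 0.067184 + 0.00376 = 0.106923.
P(F | S) = 0.106923 / 0.523 = 0.204442…

P(F|S) ≈ 0.2044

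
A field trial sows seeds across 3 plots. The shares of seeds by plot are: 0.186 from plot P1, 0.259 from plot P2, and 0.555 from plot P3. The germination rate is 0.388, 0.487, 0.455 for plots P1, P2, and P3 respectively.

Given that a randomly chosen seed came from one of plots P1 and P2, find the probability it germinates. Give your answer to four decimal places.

Let S = {P1, P2}.
P(S) = 0.186 + 0.259 = 0.445.
P(G ∩ S) = 0.388·0.186 + 0.487·0.259 = 0.072168 + 0.126133 = 0.198301.
P(G | S) = 0.198301 / 0.445 = 0.445620…

0.4456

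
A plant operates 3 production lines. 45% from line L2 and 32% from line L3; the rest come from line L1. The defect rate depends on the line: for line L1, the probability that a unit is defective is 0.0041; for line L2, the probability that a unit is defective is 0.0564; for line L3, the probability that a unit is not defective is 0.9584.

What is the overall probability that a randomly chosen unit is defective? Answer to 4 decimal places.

P(D) ≈ 0.0396

P(L1) = 1 − (0.45 + 0.32) = 0.23.
P(D|L3) = 1 − 0.9584 = 0.0416.
By the law of total probability,
P(D) = P(D|L1)·P(L1) + P(D|L2)·P(L2) + P(D|L3)·P(L3)
      = 0.0041·0.23 + 0.0564·0.45 + 0.0416·0.32
      = 0.000943 + 0.02538 + 0.013312 = 0.039635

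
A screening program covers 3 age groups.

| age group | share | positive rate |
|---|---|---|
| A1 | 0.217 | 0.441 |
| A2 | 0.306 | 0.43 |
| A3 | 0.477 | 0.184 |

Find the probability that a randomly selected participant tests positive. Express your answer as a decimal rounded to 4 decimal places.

0.3150

Using total probability over the partition,
P(T) = P(T|A1)·P(A1) + P(T|A2)·P(A2) + P(T|A3)·P(A3)
      = 0.441·0.217 + 0.43·0.306 + 0.184·0.477
      = 0.095697 + 0.13158 + 0.087768 = 0.315045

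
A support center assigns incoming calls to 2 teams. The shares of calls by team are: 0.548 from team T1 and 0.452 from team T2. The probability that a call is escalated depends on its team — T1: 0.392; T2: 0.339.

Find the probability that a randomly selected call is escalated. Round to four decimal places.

P(E) = P(E|T1)·P(T1) + P(E|T2)·P(T2)
      = 0.392·0.548 + 0.339·0.452
      = 0.214816 + 0.153228 = 0.368044

P(E) ≈ 0.3680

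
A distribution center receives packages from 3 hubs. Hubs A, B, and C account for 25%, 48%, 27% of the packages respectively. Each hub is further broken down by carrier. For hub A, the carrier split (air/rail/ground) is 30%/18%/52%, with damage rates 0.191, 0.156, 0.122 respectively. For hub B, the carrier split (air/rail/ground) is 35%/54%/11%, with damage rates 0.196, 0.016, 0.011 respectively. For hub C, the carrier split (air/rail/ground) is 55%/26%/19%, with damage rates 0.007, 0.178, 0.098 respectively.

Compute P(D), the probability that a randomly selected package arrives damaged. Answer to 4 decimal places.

P(D) ≈ 0.0934

P(D|A) = 0.3·0.191 + 0.18·0.156 + 0.52·0.122 = 0.0573 + 0.02808 + 0.06344 = 0.14882
P(D|B) = 0.35·0.196 + 0.54·0.016 + 0.11·0.011 = 0.0686 + 0.00864 + 0.00121 = 0.07845
P(D|C) = 0.55·0.007 + 0.26·0.178 + 0.19·0.098 = 0.00385 + 0.04628 + 0.01862 = 0.06875
Then overall,
P(D) = 0.25·0.14882 + 0.48·0.07845 + 0.27·0.06875
      = 0.037205 + 0.037656 + 0.0185625 = 0.0934235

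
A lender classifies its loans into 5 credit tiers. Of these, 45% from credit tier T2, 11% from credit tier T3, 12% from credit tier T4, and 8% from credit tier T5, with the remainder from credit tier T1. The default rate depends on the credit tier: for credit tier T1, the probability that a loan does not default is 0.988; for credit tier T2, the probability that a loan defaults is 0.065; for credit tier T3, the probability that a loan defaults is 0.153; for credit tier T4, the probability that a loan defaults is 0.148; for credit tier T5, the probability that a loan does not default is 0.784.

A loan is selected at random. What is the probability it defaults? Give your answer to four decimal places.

P(D) ≈ 0.0840

P(T1) = 1 − (0.45 + 0.11 + 0.12 + 0.08) = 0.24.
P(D|T1) = 1 − 0.988 = 0.012.
P(D|T5) = 1 − 0.784 = 0.216.
P(D) = P(D|T1)·P(T1) + P(D|T2)·P(T2) + P(D|T3)·P(T3) + P(D|T4)·P(T4) + P(D|T5)·P(T5)
      = 0.012·0.24 + 0.065·0.45 + 0.153·0.11 + 0.148·0.12 + 0.216·0.08
      = 0.00288 + 0.02925 + 0.01683 + 0.01776 + 0.01728 = 0.084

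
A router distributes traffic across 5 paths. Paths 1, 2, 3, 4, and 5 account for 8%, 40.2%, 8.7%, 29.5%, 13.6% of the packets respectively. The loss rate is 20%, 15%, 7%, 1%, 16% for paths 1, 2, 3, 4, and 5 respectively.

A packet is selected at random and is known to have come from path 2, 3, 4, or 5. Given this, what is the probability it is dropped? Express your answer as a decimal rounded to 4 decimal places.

P(L|S) ≈ 0.0990

Let S = {2, 3, 4, 5}.
P(S) = 0.402 + 0.087 + 0.295 + 0.136 = 0.92.
P(L ∩ S) = 0.15·0.402 + 0.07·0.087 + 0.01·0.295 + 0.16·0.136 = 0.0603 + 0.00609 + 0.00295 + 0.02176 = 0.0911.
P(L | S) = 0.0911 / 0.92 = 0.099022…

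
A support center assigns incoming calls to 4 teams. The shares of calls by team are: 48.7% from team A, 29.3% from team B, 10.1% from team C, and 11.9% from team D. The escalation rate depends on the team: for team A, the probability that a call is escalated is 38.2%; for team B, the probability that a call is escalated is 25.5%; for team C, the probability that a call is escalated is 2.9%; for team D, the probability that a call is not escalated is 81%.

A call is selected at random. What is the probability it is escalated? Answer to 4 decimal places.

0.2863

P(E|D) = 1 − 0.81 = 0.19.
P(E) = P(E|A)·P(A) + P(E|B)·P(B) + P(E|C)·P(C) + P(E|D)·P(D)
      = 0.382·0.487 + 0.255·0.293 + 0.029·0.101 + 0.19·0.119
      = 0.186034 + 0.074715 + 0.002929 + 0.02261 = 0.286288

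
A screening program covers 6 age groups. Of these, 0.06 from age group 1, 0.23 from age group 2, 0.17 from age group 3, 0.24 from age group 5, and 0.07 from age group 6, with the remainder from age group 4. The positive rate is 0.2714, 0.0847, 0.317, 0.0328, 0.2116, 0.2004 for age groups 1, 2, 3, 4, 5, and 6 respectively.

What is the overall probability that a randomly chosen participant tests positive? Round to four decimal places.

P(4) = 1 − (0.06 + 0.23 + 0.17 + 0.24 + 0.07) = 0.23.
Using total probability over the partition,
P(T) = P(T|1)·P(1) + P(T|2)·P(2) + P(T|3)·P(3) + P(T|4)·P(4) + P(T|5)·P(5) + P(T|6)·P(6)
      = 0.2714·0.06 + 0.0847·0.23 + 0.317·0.17 + 0.0328·0.23 + 0.2116·0.24 + 0.2004·0.07
      = 0.016284 + 0.019481 + 0.05389 + 0.007544 + 0.050784 + 0.014028 = 0.162011

P(T) ≈ 0.1620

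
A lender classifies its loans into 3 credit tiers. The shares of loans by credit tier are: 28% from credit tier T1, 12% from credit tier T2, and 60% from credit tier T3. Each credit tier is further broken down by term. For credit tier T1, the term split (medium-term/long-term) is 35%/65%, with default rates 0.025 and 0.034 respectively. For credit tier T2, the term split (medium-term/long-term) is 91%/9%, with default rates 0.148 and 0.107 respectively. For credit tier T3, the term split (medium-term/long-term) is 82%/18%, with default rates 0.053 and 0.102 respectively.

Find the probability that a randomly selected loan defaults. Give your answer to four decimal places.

P(D|T1) = 0.35·0.025 + 0.65·0.034 = 0.00875 + 0.0221 = 0.03085
P(D|T2) = 0.91·0.148 + 0.09·0.107 = 0.13468 + 0.00963 = 0.14431
P(D|T3) = 0.82·0.053 + 0.18·0.102 = 0.04346 + 0.01836 = 0.06182
Then overall,
P(D) = 0.28·0.03085 + 0.12·0.14431 + 0.6·0.06182
      = 0.008638 + 0.0173172 + 0.037092 = 0.0630472

0.0630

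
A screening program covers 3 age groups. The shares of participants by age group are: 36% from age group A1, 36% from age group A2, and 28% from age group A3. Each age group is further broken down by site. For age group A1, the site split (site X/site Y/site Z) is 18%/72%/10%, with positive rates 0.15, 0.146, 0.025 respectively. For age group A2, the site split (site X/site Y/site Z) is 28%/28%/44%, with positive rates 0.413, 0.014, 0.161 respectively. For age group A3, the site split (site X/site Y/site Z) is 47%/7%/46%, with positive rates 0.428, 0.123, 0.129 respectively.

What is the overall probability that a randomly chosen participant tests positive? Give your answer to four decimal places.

P(T|A1) = 0.18·0.15 + 0.72·0.146 + 0.1·0.025 = 0.027 + 0.10512 + 0.0025 = 0.13462
P(T|A2) = 0.28·0.413 + 0.28·0.014 + 0.44·0.161 = 0.11564 + 0.00392 + 0.07084 = 0.1904
P(T|A3) = 0.47·0.428 + 0.07·0.123 + 0.46·0.129 = 0.20116 + 0.00861 + 0.05934 = 0.26911
By total probability over the outer partition,
P(T) = 0.36·0.13462 + 0.36·0.1904 + 0.28·0.26911
      = 0.0484632 + 0.068544 + 0.0753508 = 0.192358

0.1924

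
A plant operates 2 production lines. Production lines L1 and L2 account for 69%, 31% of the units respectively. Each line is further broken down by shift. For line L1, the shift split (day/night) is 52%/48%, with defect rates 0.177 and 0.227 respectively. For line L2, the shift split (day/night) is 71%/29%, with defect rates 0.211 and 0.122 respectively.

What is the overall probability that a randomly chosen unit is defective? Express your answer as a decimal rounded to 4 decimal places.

P(D|L1) = 0.52·0.177 + 0.48·0.227 = 0.09204 + 0.10896 = 0.201
P(D|L2) = 0.71·0.211 + 0.29·0.122 = 0.14981 + 0.03538 = 0.18519
Then overall,
P(D) = 0.69·0.201 + 0.31·0.18519
      = 0.13869 + 0.0574089 = 0.1960989

P(D) ≈ 0.1961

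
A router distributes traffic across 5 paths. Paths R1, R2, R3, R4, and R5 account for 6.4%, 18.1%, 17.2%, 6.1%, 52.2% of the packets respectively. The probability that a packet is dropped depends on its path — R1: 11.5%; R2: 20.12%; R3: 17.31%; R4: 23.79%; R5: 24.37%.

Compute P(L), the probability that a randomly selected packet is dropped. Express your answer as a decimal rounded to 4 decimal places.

By the law of total probability,
P(L) = P(L|R1)·P(R1) + P(L|R2)·P(R2) + P(L|R3)·P(R3) + P(L|R4)·P(R4) + P(L|R5)·P(R5)
      = 0.115·0.064 + 0.2012·0.181 + 0.1731·0.172 + 0.2379·0.061 + 0.2437·0.522
      = 0.00736 + 0.0364172 + 0.0297732 + 0.0145119 + 0.1272114 = 0.2152737

0.2153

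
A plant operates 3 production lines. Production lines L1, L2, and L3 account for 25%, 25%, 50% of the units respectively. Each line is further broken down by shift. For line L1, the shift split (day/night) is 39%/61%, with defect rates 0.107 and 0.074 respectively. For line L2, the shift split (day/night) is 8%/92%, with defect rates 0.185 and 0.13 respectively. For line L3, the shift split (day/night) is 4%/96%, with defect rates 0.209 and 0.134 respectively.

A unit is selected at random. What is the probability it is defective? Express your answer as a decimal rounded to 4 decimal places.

P(D|L1) = 0.39·0.107 + 0.61·0.074 = 0.04173 + 0.04514 = 0.08687
P(D|L2) = 0.08·0.185 + 0.92·0.13 = 0.0148 + 0.1196 = 0.1344
P(D|L3) = 0.04·0.209 + 0.96·0.134 = 0.00836 + 0.12864 = 0.137
By total probability over the outer partition,
P(D) = 0.25·0.08687 + 0.25·0.1344 + 0.5·0.137
      = 0.0217175 + 0.0336 + 0.0685 = 0.1238175

P(D) ≈ 0.1238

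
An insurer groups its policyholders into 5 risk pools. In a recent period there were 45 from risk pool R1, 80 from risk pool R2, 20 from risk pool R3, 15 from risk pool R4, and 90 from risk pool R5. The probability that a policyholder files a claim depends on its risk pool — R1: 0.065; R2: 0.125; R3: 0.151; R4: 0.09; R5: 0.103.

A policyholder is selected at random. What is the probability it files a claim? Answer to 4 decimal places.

Total: 45 + 80 + 20 + 15 + 90 = 250.
P(R1) = 45/250 = 0.18. P(R2) = 80/250 = 0.32. P(R3) = 20/250 = 0.08. P(R4) = 15/250 = 0.06. P(R5) = 90/250 = 0.36.
By the law of total probability,
P(C) = P(C|R1)·P(R1) + P(C|R2)·P(R2) + P(C|R3)·P(R3) + P(C|R4)·P(R4) + P(C|R5)·P(R5)
      = 0.065·0.18 + 0.125·0.32 + 0.151·0.08 + 0.09·0.06 + 0.103·0.36
      = 0.0117 + 0.04 + 0.01208 + 0.0054 + 0.03708 = 0.10626

P(C) ≈ 0.1063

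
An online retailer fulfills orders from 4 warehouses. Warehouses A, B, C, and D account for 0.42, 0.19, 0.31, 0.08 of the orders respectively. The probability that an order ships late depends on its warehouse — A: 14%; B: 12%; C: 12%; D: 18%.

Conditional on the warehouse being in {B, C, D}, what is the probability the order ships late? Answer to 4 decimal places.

P(L|S) ≈ 0.1283

Let S = {B, C, D}.
P(S) = 0.19 + 0.31 + 0.08 = 0.58.
P(L ∩ S) = 0.12·0.19 + 0.12·0.31 + 0.18·0.08 = 0.0228 + 0.0372 + 0.0144 = 0.0744.
P(L | S) = 0.0744 / 0.58 = 0.128276…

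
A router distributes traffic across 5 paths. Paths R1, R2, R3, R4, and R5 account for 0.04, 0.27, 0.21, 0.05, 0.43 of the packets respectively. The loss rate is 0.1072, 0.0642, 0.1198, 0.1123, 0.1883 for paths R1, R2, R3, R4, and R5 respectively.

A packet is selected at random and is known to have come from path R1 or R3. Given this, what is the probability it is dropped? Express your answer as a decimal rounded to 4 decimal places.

Let S = {R1, R3}.
P(S) = 0.04 + 0.21 = 0.25.
P(L ∩ S) = 0.1072·0.04 + 0.1198·0.21 = 0.004288 + 0.025158 = 0.029446.
P(L | S) = 0.029446 / 0.25 = 0.117784…

0.1178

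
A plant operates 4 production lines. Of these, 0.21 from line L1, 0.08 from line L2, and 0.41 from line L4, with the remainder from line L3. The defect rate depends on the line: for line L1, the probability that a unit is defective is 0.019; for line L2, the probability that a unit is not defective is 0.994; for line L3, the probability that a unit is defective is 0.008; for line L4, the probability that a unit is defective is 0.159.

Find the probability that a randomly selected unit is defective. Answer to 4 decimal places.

P(L3) = 1 − (0.21 + 0.08 + 0.41) = 0.3.
P(D|L2) = 1 − 0.994 = 0.006.
Summing over the partition,
P(D) = P(D|L1)·P(L1) + P(D|L2)·P(L2) + P(D|L3)·P(L3) + P(D|L4)·P(L4)
      = 0.019·0.21 + 0.006·0.08 + 0.008·0.3 + 0.159·0.41
      = 0.00399 + 0.00048 + 0.0024 + 0.06519 = 0.07206

P(D) ≈ 0.0721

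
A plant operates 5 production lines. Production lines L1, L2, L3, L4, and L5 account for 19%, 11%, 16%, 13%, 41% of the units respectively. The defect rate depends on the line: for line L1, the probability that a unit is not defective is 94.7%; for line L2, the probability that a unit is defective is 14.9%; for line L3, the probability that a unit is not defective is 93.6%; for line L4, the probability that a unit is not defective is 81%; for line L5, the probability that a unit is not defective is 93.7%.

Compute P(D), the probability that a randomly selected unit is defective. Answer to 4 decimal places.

P(D|L1) = 1 − 0.947 = 0.053.
P(D|L3) = 1 − 0.936 = 0.064.
P(D|L4) = 1 − 0.81 = 0.19.
P(D|L5) = 1 − 0.937 = 0.063.
P(D) = P(D|L1)·P(L1) + P(D|L2)·P(L2) + P(D|L3)·P(L3) + P(D|L4)·P(L4) + P(D|L5)·P(L5)
      = 0.053·0.19 + 0.149·0.11 + 0.064·0.16 + 0.19·0.13 + 0.063·0.41
      = 0.01007 + 0.01639 + 0.01024 + 0.0247 + 0.02583 = 0.08723

P(D) ≈ 0.0872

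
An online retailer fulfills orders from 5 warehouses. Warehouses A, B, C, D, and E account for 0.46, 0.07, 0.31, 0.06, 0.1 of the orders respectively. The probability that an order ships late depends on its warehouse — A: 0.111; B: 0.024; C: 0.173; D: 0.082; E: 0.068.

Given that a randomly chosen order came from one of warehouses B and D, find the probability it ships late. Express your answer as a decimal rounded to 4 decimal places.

0.0508

Let S = {B, D}.
P(S) = 0.07 + 0.06 = 0.13.
P(L ∩ S) = 0.024·0.07 + 0.082·0.06 = 0.00168 + 0.00492 = 0.0066.
P(L | S) = 0.0066 / 0.13 = 0.050769…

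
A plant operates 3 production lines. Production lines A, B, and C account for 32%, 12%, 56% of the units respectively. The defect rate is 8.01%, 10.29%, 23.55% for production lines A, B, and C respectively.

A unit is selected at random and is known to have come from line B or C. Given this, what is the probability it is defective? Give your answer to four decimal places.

0.2121

Let S = {B, C}.
P(S) = 0.12 + 0.56 = 0.68.
P(D ∩ S) = 0.1029·0.12 + 0.2355·0.56 = 0.012348 + 0.13188 = 0.144228.
P(D | S) = 0.144228 / 0.68 = 0.212100…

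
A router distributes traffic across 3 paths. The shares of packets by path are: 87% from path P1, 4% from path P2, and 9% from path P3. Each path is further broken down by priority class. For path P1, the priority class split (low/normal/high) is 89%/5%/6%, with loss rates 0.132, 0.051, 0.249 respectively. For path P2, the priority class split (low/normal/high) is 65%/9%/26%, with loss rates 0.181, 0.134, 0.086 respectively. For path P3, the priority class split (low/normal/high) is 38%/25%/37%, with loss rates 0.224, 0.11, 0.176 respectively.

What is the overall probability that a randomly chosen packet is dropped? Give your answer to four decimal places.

P(L|P1) = 0.89·0.132 + 0.05·0.051 + 0.06·0.249 = 0.11748 + 0.00255 + 0.01494 = 0.13497
P(L|P2) = 0.65·0.181 + 0.09·0.134 + 0.26·0.086 = 0.11765 + 0.01206 + 0.02236 = 0.15207
P(L|P3) = 0.38·0.224 + 0.25·0.11 + 0.37·0.176 = 0.08512 + 0.0275 + 0.06512 = 0.17774
Then overall,
P(L) = 0.87·0.13497 + 0.04·0.15207 + 0.09·0.17774
      = 0.1174239 + 0.0060828 + 0.0159966 = 0.1395033

P(L) ≈ 0.1395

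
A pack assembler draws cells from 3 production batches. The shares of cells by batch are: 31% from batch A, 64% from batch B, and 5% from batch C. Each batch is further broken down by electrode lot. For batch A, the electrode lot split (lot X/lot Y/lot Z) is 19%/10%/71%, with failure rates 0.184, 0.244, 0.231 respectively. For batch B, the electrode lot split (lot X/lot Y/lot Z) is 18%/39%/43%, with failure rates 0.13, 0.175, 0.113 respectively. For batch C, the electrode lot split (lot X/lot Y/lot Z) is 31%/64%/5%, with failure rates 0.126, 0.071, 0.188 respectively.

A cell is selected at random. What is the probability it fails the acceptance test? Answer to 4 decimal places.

P(F|A) = 0.19·0.184 + 0.1·0.244 + 0.71·0.231 = 0.03496 + 0.0244 + 0.16401 = 0.22337
P(F|B) = 0.18·0.13 + 0.39·0.175 + 0.43·0.113 = 0.0234 + 0.06825 + 0.04859 = 0.14024
P(F|C) = 0.31·0.126 + 0.64·0.071 + 0.05·0.188 = 0.03906 + 0.04544 + 0.0094 = 0.0939
By total probability over the outer partition,
P(F) = 0.31·0.22337 + 0.64·0.14024 + 0.05·0.0939
      = 0.0692447 + 0.0897536 + 0.004695 = 0.1636933

P(F) ≈ 0.1637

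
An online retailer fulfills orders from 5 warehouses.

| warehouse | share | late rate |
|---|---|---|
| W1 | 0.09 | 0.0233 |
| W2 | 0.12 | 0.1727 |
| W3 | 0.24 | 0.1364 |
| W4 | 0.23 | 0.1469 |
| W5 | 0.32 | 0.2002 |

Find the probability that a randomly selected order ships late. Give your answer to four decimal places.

0.1534

P(L) = P(L|W1)·P(W1) + P(L|W2)·P(W2) + P(L|W3)·P(W3) + P(L|W4)·P(W4) + P(L|W5)·P(W5)
      = 0.0233·0.09 + 0.1727·0.12 + 0.1364·0.24 + 0.1469·0.23 + 0.2002·0.32
      = 0.002097 + 0.020724 + 0.032736 + 0.033787 + 0.064064 = 0.153408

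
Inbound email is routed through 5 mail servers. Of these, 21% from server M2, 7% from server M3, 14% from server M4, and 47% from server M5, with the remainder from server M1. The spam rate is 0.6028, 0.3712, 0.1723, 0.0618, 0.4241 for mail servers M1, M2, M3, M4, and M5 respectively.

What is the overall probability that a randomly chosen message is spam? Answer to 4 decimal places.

P(M1) = 1 − (0.21 + 0.07 + 0.14 + 0.47) = 0.11.
P(S) = P(S|M1)·P(M1) + P(S|M2)·P(M2) + P(S|M3)·P(M3) + P(S|M4)·P(M4) + P(S|M5)·P(M5)
      = 0.6028·0.11 + 0.3712·0.21 + 0.1723·0.07 + 0.0618·0.14 + 0.4241·0.47
      = 0.066308 + 0.077952 + 0.012061 + 0.008652 + 0.199327 = 0.3643

0.3643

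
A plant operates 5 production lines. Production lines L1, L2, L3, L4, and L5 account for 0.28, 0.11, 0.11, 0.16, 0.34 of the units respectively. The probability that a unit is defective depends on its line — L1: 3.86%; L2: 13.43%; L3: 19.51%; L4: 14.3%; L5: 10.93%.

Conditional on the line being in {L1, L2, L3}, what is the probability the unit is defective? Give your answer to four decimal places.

Let S = {L1, L2, L3}.
P(S) = 0.28 + 0.11 + 0.11 = 0.5.
P(D ∩ S) = 0.0386·0.28 + 0.1343·0.11 + 0.1951·0.11 = 0.010808 + 0.014773 + 0.021461 = 0.047042.
P(D | S) = 0.047042 / 0.5 = 0.094084…

P(D|S) ≈ 0.0941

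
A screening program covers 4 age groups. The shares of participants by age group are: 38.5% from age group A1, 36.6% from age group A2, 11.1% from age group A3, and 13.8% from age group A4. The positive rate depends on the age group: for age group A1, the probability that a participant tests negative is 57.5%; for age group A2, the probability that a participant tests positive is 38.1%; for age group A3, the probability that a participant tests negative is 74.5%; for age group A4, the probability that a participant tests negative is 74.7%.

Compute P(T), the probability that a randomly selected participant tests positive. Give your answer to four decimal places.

P(T|A1) = 1 − 0.575 = 0.425.
P(T|A3) = 1 − 0.745 = 0.255.
P(T|A4) = 1 − 0.747 = 0.253.
Using total probability over the partition,
P(T) = P(T|A1)·P(A1) + P(T|A2)·P(A2) + P(T|A3)·P(A3) + P(T|A4)·P(A4)
      = 0.425·0.385 + 0.381·0.366 + 0.255·0.111 + 0.253·0.138
      = 0.163625 + 0.139446 + 0.028305 + 0.034914 = 0.36629

P(T) ≈ 0.3663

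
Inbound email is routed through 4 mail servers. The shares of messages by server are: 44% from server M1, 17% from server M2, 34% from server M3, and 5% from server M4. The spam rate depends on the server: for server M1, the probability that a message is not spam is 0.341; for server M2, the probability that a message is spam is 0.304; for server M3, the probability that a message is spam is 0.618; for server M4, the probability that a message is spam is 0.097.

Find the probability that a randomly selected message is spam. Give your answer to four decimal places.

P(S) ≈ 0.5566

P(S|M1) = 1 − 0.341 = 0.659.
P(S) = P(S|M1)·P(M1) + P(S|M2)·P(M2) + P(S|M3)·P(M3) + P(S|M4)·P(M4)
      = 0.659·0.44 + 0.304·0.17 + 0.618·0.34 + 0.097·0.05
      = 0.28996 + 0.05168 + 0.21012 + 0.00485 = 0.55661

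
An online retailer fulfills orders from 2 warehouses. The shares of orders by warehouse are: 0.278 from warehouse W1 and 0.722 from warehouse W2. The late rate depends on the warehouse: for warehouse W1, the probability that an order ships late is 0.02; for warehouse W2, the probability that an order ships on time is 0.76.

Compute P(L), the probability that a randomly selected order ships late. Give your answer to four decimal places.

P(L|W2) = 1 − 0.76 = 0.24.
P(L) = P(L|W1)·P(W1) + P(L|W2)·P(W2)
      = 0.02·0.278 + 0.24·0.722
      = 0.00556 + 0.17328 = 0.17884

0.1788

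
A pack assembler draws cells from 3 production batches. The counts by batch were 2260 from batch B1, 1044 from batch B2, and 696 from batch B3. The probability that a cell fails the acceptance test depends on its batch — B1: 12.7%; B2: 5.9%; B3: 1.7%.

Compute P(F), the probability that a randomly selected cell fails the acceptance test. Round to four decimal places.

Total: 2260 + 1044 + 696 = 4000.
P(B1) = 2260/4000 = 0.565. P(B2) = 1044/4000 = 0.261. P(B3) = 696/4000 = 0.174.
Using total probability over the partition,
P(F) = P(F|B1)·P(B1) + P(F|B2)·P(B2) + P(F|B3)·P(B3)
      = 0.127·0.565 + 0.059·0.261 + 0.017·0.174
      = 0.071755 + 0.015399 + 0.002958 = 0.090112

P(F) ≈ 0.0901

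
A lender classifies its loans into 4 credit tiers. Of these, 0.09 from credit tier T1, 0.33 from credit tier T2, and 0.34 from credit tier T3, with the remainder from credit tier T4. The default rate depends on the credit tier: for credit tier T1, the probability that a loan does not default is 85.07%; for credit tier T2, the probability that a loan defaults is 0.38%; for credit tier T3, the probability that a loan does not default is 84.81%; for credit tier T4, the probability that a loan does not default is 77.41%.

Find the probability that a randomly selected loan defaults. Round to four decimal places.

0.1206

P(T4) = 1 − (0.09 + 0.33 + 0.34) = 0.24.
P(D|T1) = 1 − 0.8507 = 0.1493.
P(D|T3) = 1 − 0.8481 = 0.1519.
P(D|T4) = 1 − 0.7741 = 0.2259.
P(D) = P(D|T1)·P(T1) + P(D|T2)·P(T2) + P(D|T3)·P(T3) + P(D|T4)·P(T4)
      = 0.1493·0.09 + 0.0038·0.33 + 0.1519·0.34 + 0.2259·0.24
      = 0.013437 + 0.001254 + 0.051646 + 0.054216 = 0.120553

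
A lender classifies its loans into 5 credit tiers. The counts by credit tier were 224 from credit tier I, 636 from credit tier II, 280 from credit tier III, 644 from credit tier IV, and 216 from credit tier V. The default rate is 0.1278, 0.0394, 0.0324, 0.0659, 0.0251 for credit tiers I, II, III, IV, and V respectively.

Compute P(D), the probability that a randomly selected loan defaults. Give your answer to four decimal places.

Total: 224 + 636 + 280 + 644 + 216 = 2000.
P(I) = 224/2000 = 0.112. P(II) = 636/2000 = 0.318. P(III) = 280/2000 = 0.14. P(IV) = 644/2000 = 0.322. P(V) = 216/2000 = 0.108.
P(D) = P(D|I)·P(I) + P(D|II)·P(II) + P(D|III)·P(III) + P(D|IV)·P(IV) + P(D|V)·P(V)
      = 0.1278·0.112 + 0.0394·0.318 + 0.0324·0.14 + 0.0659·0.322 + 0.0251·0.108
      = 0.0143136 + 0.0125292 + 0.004536 + 0.0212198 + 0.0027108 = 0.0553094

0.0553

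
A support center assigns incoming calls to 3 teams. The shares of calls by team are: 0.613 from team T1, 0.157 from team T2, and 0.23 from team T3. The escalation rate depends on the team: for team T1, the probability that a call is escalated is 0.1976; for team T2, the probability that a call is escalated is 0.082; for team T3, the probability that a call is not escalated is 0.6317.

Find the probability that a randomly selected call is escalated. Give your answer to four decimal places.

P(E) ≈ 0.2187

P(E|T3) = 1 − 0.6317 = 0.3683.
P(E) = P(E|T1)·P(T1) + P(E|T2)·P(T2) + P(E|T3)·P(T3)
      = 0.1976·0.613 + 0.082·0.157 + 0.3683·0.23
      = 0.1211288 + 0.012874 + 0.084709 = 0.2187118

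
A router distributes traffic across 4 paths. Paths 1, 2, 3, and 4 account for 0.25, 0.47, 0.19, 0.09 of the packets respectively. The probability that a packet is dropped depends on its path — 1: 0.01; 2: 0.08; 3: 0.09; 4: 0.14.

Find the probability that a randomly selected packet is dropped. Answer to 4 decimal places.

P(L) ≈ 0.0698

P(L) = P(L|1)·P(1) + P(L|2)·P(2) + P(L|3)·P(3) + P(L|4)·P(4)
      = 0.01·0.25 + 0.08·0.47 + 0.09·0.19 + 0.14·0.09
      = 0.0025 + 0.0376 + 0.0171 + 0.0126 = 0.0698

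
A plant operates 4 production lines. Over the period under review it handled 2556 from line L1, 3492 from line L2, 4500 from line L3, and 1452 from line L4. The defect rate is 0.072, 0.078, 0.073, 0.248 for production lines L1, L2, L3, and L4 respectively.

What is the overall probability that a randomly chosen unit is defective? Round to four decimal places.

Total: 2556 + 3492 + 4500 + 1452 = 12000.
P(L1) = 2556/12000 = 0.213. P(L2) = 3492/12000 = 0.291. P(L3) = 4500/12000 = 0.375. P(L4) = 1452/12000 = 0.121.
Summing over the partition,
P(D) = P(D|L1)·P(L1) + P(D|L2)·P(L2) + P(D|L3)·P(L3) + P(D|L4)·P(L4)
      = 0.072·0.213 + 0.078·0.291 + 0.073·0.375 + 0.248·0.121
      = 0.015336 + 0.022698 + 0.027375 + 0.030008 = 0.095417

P(D) ≈ 0.0954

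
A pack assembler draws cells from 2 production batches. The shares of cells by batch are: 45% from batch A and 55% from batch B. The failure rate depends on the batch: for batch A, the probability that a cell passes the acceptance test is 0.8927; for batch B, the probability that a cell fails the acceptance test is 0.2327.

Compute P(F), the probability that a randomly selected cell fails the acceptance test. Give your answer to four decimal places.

P(F|A) = 1 − 0.8927 = 0.1073.
By the law of total probability,
P(F) = P(F|A)·P(A) + P(F|B)·P(B)
      = 0.1073·0.45 + 0.2327·0.55
      = 0.048285 + 0.127985 = 0.17627

0.1763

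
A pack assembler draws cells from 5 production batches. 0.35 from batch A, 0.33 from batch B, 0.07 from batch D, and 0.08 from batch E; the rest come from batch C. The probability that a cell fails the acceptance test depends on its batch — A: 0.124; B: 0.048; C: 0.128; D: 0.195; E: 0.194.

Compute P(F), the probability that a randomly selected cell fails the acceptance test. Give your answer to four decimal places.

P(C) = 1 − (0.35 + 0.33 + 0.07 + 0.08) = 0.17.
P(F) = P(F|A)·P(A) + P(F|B)·P(B) + P(F|C)·P(C) + P(F|D)·P(D) + P(F|E)·P(E)
      = 0.124·0.35 + 0.048·0.33 + 0.128·0.17 + 0.195·0.07 + 0.194·0.08
      = 0.0434 + 0.01584 + 0.02176 + 0.01365 + 0.01552 = 0.11017

P(F) ≈ 0.1102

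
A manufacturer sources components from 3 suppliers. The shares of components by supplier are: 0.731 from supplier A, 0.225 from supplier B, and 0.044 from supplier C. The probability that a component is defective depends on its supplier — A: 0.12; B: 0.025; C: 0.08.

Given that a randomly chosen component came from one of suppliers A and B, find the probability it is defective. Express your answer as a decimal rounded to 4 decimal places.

P(D|S) ≈ 0.0976

Let S = {A, B}.
P(S) = 0.731 + 0.225 = 0.956.
P(D ∩ S) = 0.12·0.731 + 0.025·0.225 = 0.08772 + 0.005625 = 0.093345.
P(D | S) = 0.093345 / 0.956 = 0.097641…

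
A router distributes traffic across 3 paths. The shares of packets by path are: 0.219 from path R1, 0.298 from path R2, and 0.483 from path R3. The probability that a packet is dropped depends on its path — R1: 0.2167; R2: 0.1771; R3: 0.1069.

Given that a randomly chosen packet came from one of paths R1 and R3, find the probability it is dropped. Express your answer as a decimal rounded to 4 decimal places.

Let S = {R1, R3}.
P(S) = 0.219 + 0.483 = 0.702.
P(L ∩ S) = 0.2167·0.219 + 0.1069·0.483 = 0.0474573 + 0.0516327 = 0.09909.
P(L | S) = 0.09909 / 0.702 = 0.141154…

0.1412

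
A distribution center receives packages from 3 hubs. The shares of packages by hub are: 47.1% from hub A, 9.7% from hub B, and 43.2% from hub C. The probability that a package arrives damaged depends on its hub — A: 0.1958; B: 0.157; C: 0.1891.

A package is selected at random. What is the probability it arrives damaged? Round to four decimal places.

P(D) ≈ 0.1891

Summing over the partition,
P(D) = P(D|A)·P(A) + P(D|B)·P(B) + P(D|C)·P(C)
      = 0.1958·0.471 + 0.157·0.097 + 0.1891·0.432
      = 0.0922218 + 0.015229 + 0.0816912 = 0.189142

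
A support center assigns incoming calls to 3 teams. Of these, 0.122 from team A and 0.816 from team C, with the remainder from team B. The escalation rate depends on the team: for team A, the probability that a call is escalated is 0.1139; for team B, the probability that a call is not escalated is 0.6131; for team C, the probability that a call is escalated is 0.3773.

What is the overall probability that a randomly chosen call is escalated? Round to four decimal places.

0.3458

P(B) = 1 − (0.122 + 0.816) = 0.062.
P(E|B) = 1 − 0.6131 = 0.3869.
P(E) = P(E|A)·P(A) + P(E|B)·P(B) + P(E|C)·P(C)
      = 0.1139·0.122 + 0.3869·0.062 + 0.3773·0.816
      = 0.0138958 + 0.0239878 + 0.3078768 = 0.3457604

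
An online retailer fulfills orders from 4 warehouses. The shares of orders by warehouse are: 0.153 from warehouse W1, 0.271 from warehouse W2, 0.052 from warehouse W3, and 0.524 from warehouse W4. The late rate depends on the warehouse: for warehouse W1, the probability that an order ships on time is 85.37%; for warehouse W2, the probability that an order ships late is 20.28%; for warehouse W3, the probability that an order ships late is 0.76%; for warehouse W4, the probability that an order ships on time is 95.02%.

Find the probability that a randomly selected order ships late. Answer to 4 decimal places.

P(L|W1) = 1 − 0.8537 = 0.1463.
P(L|W4) = 1 − 0.9502 = 0.0498.
Using total probability over the partition,
P(L) = P(L|W1)·P(W1) + P(L|W2)·P(W2) + P(L|W3)·P(W3) + P(L|W4)·P(W4)
      = 0.1463·0.153 + 0.2028·0.271 + 0.0076·0.052 + 0.0498·0.524
      = 0.0223839 + 0.0549588 + 0.0003952 + 0.0260952 = 0.1038331

P(L) ≈ 0.1038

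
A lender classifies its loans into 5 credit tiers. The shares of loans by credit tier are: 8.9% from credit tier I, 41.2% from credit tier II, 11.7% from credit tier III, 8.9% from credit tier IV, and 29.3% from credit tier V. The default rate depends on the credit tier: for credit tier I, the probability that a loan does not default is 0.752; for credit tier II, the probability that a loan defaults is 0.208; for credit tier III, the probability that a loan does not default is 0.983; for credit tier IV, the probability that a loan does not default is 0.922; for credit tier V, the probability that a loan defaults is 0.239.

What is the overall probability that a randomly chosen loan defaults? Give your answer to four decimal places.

P(D|I) = 1 − 0.752 = 0.248.
P(D|III) = 1 − 0.983 = 0.017.
P(D|IV) = 1 − 0.922 = 0.078.
By the law of total probability,
P(D) = P(D|I)·P(I) + P(D|II)·P(II) + P(D|III)·P(III) + P(D|IV)·P(IV) + P(D|V)·P(V)
      = 0.248·0.089 + 0.208·0.412 + 0.017·0.117 + 0.078·0.089 + 0.239·0.293
      = 0.022072 + 0.085696 + 0.001989 + 0.006942 + 0.070027 = 0.186726

0.1867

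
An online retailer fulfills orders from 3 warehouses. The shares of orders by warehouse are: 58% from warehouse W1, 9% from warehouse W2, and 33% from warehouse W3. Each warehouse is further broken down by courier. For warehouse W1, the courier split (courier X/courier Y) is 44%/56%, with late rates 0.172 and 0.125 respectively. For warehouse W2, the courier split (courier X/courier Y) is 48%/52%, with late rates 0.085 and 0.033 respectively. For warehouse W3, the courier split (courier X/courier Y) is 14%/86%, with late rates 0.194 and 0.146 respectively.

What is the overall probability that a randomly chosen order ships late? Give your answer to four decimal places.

0.1401

P(L|W1) = 0.44·0.172 + 0.56·0.125 = 0.07568 + 0.07 = 0.14568
P(L|W2) = 0.48·0.085 + 0.52·0.033 = 0.0408 + 0.01716 = 0.05796
P(L|W3) = 0.14·0.194 + 0.86·0.146 = 0.02716 + 0.12556 = 0.15272
Then overall,
P(L) = 0.58·0.14568 + 0.09·0.05796 + 0.33·0.15272
      = 0.0844944 + 0.0052164 + 0.0503976 = 0.1401084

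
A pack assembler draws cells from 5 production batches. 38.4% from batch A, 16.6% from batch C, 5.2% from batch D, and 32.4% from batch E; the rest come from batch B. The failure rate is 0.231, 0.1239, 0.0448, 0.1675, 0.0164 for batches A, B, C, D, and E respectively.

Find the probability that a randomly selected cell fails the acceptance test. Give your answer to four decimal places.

0.1193

P(B) = 1 − (0.384 + 0.166 + 0.052 + 0.324) = 0.074.
By the law of total probability,
P(F) = P(F|A)·P(A) + P(F|B)·P(B) + P(F|C)·P(C) + P(F|D)·P(D) + P(F|E)·P(E)
      = 0.231·0.384 + 0.1239·0.074 + 0.0448·0.166 + 0.1675·0.052 + 0.0164·0.324
      = 0.088704 + 0.0091686 + 0.0074368 + 0.00871 + 0.0053136 = 0.119333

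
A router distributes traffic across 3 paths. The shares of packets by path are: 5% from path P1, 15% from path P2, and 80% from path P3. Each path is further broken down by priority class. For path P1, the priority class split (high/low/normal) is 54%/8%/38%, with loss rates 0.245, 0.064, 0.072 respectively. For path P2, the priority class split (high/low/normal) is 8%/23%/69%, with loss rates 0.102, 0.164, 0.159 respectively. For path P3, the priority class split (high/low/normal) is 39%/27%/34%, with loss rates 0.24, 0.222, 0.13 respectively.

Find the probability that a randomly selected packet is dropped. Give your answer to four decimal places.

P(L|P1) = 0.54·0.245 + 0.08·0.064 + 0.38·0.072 = 0.1323 + 0.00512 + 0.02736 = 0.16478
P(L|P2) = 0.08·0.102 + 0.23·0.164 + 0.69·0.159 = 0.00816 + 0.03772 + 0.10971 = 0.15559
P(L|P3) = 0.39·0.24 + 0.27·0.222 + 0.34·0.13 = 0.0936 + 0.05994 + 0.0442 = 0.19774
Then overall,
P(L) = 0.05·0.16478 + 0.15·0.15559 + 0.8·0.19774
      = 0.008239 + 0.0233385 + 0.158192 = 0.1897695

0.1898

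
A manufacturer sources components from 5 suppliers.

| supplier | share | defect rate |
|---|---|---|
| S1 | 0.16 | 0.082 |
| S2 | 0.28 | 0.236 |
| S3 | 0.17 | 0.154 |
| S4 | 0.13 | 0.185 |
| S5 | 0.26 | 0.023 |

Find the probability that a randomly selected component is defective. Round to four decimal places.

0.1354

P(D) = P(D|S1)·P(S1) + P(D|S2)·P(S2) + P(D|S3)·P(S3) + P(D|S4)·P(S4) + P(D|S5)·P(S5)
      = 0.082·0.16 + 0.236·0.28 + 0.154·0.17 + 0.185·0.13 + 0.023·0.26
      = 0.01312 + 0.06608 + 0.02618 + 0.02405 + 0.00598 = 0.13541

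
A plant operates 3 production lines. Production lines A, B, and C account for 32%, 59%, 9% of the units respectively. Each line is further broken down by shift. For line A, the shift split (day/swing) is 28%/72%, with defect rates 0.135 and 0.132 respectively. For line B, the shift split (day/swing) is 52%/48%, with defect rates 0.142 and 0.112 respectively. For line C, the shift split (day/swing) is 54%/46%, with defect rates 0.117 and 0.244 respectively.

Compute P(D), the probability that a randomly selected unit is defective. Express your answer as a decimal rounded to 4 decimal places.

P(D|A) = 0.28·0.135 + 0.72·0.132 = 0.0378 + 0.09504 = 0.13284
P(D|B) = 0.52·0.142 + 0.48·0.112 = 0.07384 + 0.05376 = 0.1276
P(D|C) = 0.54·0.117 + 0.46·0.244 = 0.06318 + 0.11224 = 0.17542
Then overall,
P(D) = 0.32·0.13284 + 0.59·0.1276 + 0.09·0.17542
      = 0.0425088 + 0.075284 + 0.0157878 = 0.1335806

P(D) ≈ 0.1336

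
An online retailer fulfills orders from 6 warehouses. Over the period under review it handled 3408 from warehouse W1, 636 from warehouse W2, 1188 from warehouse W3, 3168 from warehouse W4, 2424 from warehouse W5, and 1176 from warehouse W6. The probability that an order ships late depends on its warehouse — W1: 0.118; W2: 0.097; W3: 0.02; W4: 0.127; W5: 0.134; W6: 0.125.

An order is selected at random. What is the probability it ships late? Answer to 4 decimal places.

0.1135

Total: 3408 + 636 + 1188 + 3168 + 2424 + 1176 = 12000.
P(W1) = 3408/12000 = 0.284. P(W2) = 636/12000 = 0.053. P(W3) = 1188/12000 = 0.099. P(W4) = 3168/12000 = 0.264. P(W5) = 2424/12000 = 0.202. P(W6) = 1176/12000 = 0.098.
P(L) = P(L|W1)·P(W1) + P(L|W2)·P(W2) + P(L|W3)·P(W3) + P(L|W4)·P(W4) + P(L|W5)·P(W5) + P(L|W6)·P(W6)
      = 0.118·0.284 + 0.097·0.053 + 0.02·0.099 + 0.127·0.264 + 0.134·0.202 + 0.125·0.098
      = 0.033512 + 0.005141 + 0.00198 + 0.033528 + 0.027068 + 0.01225 = 0.113479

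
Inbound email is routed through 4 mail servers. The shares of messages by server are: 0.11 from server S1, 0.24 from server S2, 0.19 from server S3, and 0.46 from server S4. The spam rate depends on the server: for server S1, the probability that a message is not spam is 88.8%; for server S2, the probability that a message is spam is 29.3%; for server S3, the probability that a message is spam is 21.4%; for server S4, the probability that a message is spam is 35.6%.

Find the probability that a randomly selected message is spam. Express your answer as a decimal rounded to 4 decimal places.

P(S|S1) = 1 − 0.888 = 0.112.
By the law of total probability,
P(S) = P(S|S1)·P(S1) + P(S|S2)·P(S2) + P(S|S3)·P(S3) + P(S|S4)·P(S4)
      = 0.112·0.11 + 0.293·0.24 + 0.214·0.19 + 0.356·0.46
      = 0.01232 + 0.07032 + 0.04066 + 0.16376 = 0.28706

P(S) ≈ 0.2871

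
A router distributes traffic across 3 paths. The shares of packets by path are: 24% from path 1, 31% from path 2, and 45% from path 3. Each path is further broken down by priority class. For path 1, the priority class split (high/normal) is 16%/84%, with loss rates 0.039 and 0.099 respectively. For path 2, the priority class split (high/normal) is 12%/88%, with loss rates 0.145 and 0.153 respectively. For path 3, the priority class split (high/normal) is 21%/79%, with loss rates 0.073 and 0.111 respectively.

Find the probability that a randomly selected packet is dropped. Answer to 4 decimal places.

P(L|1) = 0.16·0.039 + 0.84·0.099 = 0.00624 + 0.08316 = 0.0894
P(L|2) = 0.12·0.145 + 0.88·0.153 = 0.0174 + 0.13464 = 0.15204
P(L|3) = 0.21·0.073 + 0.79·0.111 = 0.01533 + 0.08769 = 0.10302
By total probability over the outer partition,
P(L) = 0.24·0.0894 + 0.31·0.15204 + 0.45·0.10302
      = 0.021456 + 0.0471324 + 0.046359 = 0.1149474

0.1149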